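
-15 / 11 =-1.36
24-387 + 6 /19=-362.68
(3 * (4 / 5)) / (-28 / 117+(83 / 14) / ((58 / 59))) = 1140048 / 2751065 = 0.41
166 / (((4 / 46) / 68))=129812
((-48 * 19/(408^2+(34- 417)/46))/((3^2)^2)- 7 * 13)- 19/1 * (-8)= 12611000783/206737947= 61.00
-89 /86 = -1.03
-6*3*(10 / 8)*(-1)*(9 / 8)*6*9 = 10935 / 8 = 1366.88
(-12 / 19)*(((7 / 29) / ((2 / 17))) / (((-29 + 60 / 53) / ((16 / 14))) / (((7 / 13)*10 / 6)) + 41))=-1513680 / 16153667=-0.09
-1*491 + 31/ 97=-47596/ 97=-490.68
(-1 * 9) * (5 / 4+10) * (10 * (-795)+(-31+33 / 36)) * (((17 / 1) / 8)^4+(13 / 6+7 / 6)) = 1256244030135 / 65536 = 19168762.67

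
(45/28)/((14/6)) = 135/196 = 0.69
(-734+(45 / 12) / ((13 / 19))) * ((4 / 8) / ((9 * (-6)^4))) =-37883 / 1213056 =-0.03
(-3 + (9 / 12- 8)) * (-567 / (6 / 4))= 7749 / 2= 3874.50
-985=-985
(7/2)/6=7/12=0.58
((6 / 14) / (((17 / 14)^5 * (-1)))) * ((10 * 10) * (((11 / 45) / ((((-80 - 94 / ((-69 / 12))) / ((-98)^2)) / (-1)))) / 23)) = -20292099520 / 779501493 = -26.03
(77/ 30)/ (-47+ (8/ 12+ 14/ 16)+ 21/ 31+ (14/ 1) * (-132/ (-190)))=-0.07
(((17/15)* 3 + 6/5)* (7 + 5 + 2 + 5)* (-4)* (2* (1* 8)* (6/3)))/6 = -27968/15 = -1864.53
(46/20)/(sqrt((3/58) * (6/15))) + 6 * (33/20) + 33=23 * sqrt(435)/30 + 429/10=58.89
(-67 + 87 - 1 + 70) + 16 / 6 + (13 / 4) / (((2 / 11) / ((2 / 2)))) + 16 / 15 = 13273 / 120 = 110.61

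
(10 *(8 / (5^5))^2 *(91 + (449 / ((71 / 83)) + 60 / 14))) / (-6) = -6575488 / 970703125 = -0.01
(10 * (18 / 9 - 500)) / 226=-2490 / 113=-22.04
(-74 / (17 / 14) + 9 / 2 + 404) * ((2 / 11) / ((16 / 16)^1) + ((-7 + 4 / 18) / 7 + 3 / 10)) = -4426123 / 26180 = -169.07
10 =10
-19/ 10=-1.90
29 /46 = 0.63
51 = 51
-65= -65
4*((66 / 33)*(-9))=-72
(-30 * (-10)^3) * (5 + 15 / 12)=187500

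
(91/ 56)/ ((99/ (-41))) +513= 512.33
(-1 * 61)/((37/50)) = -3050/37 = -82.43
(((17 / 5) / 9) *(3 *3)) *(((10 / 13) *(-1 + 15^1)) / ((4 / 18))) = 2142 / 13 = 164.77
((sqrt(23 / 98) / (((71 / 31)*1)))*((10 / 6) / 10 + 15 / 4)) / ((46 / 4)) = 1457*sqrt(46) / 137172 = 0.07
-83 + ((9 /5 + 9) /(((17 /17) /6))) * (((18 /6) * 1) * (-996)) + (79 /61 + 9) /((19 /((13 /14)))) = -7857639141 /40565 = -193704.90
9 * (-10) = -90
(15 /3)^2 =25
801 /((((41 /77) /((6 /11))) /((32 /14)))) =1875.51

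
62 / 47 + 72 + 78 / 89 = 310360 / 4183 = 74.20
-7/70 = -1/10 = -0.10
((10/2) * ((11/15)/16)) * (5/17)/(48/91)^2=455455/1880064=0.24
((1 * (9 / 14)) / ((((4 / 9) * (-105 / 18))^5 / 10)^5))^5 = -4916805934176960357500698246628457220923374136635446571844895448082706616718815876120689786995423007352054922010809318916550911722532215638037453616121092500492217652798245412869655043 / 23328949348058551391873702849703169582811353324987247534408453423754553105837359674586598571040970236465537039680000000000000000000000000000000000000000000000000000000000000000000000000000000000000000000000000000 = -0.00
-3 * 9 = -27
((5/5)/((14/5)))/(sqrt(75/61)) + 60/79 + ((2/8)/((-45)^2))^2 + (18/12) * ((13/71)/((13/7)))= sqrt(183)/42 + 333922100609/368006490000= 1.23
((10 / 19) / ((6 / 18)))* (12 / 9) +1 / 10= 419 / 190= 2.21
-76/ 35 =-2.17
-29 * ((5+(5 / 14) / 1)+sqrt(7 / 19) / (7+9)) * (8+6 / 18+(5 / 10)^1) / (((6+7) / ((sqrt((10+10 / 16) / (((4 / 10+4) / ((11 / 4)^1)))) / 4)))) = -192125 * sqrt(17) / 11648 - 7685 * sqrt(2261) / 758784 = -68.49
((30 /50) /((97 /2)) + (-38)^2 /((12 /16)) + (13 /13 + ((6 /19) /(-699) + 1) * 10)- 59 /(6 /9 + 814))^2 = 929134770740269554166388881 /247826323251900291600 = 3749136.73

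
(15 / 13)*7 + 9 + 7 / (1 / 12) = 1314 / 13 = 101.08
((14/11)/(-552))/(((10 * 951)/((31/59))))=-217/1703469240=-0.00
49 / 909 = 0.05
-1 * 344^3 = -40707584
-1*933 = -933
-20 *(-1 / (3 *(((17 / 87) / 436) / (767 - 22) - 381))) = -188395600 / 10766808523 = -0.02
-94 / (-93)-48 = -4370 / 93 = -46.99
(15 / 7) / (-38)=-15 / 266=-0.06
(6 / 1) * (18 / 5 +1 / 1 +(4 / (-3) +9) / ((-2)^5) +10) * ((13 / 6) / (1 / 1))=89609 / 480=186.69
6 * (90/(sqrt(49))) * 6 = 3240/7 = 462.86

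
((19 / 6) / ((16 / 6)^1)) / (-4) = -19 / 64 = -0.30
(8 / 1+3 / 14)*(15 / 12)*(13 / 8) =7475 / 448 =16.69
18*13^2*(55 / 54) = 9295 / 3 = 3098.33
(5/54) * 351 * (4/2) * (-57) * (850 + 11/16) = -50428755/16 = -3151797.19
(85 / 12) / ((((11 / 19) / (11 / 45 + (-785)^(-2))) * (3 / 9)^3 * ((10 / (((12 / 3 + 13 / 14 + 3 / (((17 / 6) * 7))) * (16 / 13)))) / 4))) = 1368873696 / 6778475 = 201.94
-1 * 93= -93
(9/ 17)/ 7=9/ 119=0.08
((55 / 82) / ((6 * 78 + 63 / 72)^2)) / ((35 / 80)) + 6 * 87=191625741634 / 367099117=522.00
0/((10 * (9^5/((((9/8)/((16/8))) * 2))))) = 0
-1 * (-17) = 17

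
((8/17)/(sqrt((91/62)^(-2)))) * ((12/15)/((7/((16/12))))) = 832/7905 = 0.11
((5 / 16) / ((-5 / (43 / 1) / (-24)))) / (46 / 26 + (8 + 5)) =559 / 128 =4.37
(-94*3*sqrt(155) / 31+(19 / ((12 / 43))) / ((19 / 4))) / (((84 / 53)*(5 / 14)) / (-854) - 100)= -973133 / 6789345+6381942*sqrt(155) / 70156565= 0.99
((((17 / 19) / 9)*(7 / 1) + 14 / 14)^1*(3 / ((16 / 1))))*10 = 725 / 228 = 3.18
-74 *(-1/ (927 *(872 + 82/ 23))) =851/ 9333963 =0.00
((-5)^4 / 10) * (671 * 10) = 419375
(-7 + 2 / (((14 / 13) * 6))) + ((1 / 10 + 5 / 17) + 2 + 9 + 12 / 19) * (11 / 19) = 175124 / 644385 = 0.27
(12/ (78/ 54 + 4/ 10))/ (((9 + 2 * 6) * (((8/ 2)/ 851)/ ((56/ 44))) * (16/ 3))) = 114885/ 7304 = 15.73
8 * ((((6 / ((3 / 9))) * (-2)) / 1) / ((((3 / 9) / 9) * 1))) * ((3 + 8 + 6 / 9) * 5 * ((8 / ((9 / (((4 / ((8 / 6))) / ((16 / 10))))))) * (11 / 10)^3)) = -1006236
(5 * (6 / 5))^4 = 1296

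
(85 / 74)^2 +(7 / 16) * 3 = 57649 / 21904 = 2.63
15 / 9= 1.67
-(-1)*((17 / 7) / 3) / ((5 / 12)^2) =816 / 175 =4.66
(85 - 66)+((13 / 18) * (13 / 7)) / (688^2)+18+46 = 4950231721 / 59641344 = 83.00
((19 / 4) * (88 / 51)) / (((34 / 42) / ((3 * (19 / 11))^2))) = 864234 / 3179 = 271.86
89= 89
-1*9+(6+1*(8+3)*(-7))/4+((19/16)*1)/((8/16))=-195/8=-24.38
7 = 7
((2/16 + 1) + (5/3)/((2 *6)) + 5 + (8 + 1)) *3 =1099/24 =45.79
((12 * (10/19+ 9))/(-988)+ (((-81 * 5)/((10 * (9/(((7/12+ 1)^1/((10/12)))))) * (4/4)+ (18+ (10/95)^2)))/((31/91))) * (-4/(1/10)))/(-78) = -416192090689/44637966958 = -9.32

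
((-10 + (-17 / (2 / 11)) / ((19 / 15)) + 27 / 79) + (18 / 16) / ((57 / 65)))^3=-961361607266243351 / 1731458304512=-555232.32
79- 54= 25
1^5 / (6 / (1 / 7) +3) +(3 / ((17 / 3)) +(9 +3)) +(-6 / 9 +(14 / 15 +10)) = 17456 / 765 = 22.82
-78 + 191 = 113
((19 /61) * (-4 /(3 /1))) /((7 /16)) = -1216 /1281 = -0.95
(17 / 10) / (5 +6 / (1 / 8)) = 17 / 530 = 0.03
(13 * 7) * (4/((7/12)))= 624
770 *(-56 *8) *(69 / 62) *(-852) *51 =517127466240 / 31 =16681531169.03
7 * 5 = 35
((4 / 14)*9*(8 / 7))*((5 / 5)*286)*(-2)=-82368 / 49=-1680.98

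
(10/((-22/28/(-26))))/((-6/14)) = -25480/33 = -772.12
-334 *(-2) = 668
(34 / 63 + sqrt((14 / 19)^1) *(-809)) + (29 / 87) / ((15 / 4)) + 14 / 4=289 / 70 - 809 *sqrt(266) / 19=-690.31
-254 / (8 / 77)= -9779 / 4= -2444.75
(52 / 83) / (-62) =-26 / 2573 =-0.01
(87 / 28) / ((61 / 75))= 6525 / 1708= 3.82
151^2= 22801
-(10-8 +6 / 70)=-73 / 35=-2.09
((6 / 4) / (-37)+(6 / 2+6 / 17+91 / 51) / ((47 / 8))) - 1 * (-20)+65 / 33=14831131 / 650386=22.80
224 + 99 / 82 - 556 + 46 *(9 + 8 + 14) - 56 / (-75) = 6740117 / 6150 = 1095.95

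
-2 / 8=-1 / 4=-0.25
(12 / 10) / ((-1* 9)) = -2 / 15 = -0.13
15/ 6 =5/ 2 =2.50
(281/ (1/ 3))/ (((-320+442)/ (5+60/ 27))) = 18265/ 366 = 49.90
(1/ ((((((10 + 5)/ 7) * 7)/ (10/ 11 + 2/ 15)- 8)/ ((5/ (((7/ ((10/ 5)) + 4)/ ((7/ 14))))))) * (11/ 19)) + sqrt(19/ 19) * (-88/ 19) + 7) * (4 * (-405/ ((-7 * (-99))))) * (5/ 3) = -169410700/ 17686207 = -9.58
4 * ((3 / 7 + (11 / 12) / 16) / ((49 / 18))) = 1959 / 2744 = 0.71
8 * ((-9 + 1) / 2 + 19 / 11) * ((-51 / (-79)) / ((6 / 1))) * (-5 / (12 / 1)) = 2125 / 2607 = 0.82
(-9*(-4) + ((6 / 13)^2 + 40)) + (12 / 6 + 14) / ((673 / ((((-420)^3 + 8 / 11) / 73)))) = -2196712853648 / 91330811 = -24052.26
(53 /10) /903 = 53 /9030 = 0.01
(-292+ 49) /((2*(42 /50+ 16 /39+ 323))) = -236925 /632288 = -0.37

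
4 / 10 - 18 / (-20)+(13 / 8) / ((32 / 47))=4719 / 1280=3.69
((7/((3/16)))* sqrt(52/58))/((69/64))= 32.79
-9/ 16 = -0.56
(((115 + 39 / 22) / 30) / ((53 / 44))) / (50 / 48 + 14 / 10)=20552 / 15529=1.32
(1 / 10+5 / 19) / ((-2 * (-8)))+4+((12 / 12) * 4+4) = 36549 / 3040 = 12.02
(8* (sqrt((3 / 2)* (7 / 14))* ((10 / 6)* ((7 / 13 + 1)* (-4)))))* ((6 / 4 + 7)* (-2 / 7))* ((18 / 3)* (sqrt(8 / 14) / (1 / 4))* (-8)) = -3481600* sqrt(21) / 637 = -25046.62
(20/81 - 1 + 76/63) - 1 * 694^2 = -273087355/567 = -481635.55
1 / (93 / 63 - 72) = -0.01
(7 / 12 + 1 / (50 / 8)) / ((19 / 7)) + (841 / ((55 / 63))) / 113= 62340943 / 7085100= 8.80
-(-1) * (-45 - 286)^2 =109561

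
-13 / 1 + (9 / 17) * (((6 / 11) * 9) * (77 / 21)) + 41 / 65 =-3138 / 1105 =-2.84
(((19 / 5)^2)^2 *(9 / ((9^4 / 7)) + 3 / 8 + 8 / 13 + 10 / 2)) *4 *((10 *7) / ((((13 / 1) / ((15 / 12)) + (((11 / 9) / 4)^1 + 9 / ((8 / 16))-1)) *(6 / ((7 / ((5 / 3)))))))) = 8850.62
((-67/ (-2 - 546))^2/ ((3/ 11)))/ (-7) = -49379/ 6306384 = -0.01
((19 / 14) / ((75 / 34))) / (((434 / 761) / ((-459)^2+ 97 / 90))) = 4660765808761 / 20506500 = 227282.36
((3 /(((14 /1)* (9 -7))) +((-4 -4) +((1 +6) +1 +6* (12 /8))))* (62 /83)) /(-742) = -7905 /862204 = -0.01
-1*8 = -8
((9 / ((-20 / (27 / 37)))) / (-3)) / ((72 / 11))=99 / 5920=0.02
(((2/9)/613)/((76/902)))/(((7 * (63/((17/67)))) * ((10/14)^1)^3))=53669/7901033625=0.00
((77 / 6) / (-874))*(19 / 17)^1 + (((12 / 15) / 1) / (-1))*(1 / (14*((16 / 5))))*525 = -9.39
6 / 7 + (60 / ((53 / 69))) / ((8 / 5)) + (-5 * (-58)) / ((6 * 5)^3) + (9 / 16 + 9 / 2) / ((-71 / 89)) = 12330249131 / 284482800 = 43.34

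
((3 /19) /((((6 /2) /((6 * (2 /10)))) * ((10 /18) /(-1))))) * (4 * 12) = -2592 /475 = -5.46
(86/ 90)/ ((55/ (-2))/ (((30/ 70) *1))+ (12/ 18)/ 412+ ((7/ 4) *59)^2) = 70864/ 785828835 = 0.00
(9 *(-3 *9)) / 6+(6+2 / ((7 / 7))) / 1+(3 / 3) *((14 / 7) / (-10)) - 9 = -417 / 10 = -41.70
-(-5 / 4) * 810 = 2025 / 2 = 1012.50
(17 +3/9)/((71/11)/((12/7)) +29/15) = 11440/3761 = 3.04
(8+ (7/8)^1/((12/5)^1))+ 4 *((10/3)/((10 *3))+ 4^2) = 20969/288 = 72.81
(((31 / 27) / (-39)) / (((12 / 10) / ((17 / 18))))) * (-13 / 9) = 2635 / 78732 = 0.03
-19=-19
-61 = -61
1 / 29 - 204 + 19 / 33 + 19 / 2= -371105 / 1914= -193.89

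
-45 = -45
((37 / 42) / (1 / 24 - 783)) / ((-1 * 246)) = 74 / 16179051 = 0.00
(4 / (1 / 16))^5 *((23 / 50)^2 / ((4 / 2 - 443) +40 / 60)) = -426007068672 / 825625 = -515981.31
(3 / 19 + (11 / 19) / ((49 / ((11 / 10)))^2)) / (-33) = -721631 / 150542700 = -0.00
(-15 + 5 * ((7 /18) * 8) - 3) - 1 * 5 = -67 /9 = -7.44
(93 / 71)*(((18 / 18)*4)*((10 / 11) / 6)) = 620 / 781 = 0.79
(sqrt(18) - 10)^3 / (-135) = 308 / 27 - 106 * sqrt(2) / 15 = 1.41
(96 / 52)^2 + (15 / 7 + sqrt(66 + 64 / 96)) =6567 / 1183 + 10 * sqrt(6) / 3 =13.72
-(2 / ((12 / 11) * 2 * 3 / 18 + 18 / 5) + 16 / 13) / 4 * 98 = -120491 / 2834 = -42.52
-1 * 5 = -5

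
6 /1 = 6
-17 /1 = -17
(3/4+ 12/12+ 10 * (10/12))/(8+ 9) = 121/204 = 0.59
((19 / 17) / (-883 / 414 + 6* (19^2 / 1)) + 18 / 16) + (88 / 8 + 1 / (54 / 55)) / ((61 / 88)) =3704949952903 / 200661217272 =18.46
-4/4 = -1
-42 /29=-1.45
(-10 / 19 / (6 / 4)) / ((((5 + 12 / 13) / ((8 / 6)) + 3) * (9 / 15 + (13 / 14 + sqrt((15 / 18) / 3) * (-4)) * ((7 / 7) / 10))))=-14123200 / 188337291 - 4076800 * sqrt(10) / 565011873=-0.10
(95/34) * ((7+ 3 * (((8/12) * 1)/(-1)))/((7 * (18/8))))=950/1071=0.89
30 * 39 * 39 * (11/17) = 501930/17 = 29525.29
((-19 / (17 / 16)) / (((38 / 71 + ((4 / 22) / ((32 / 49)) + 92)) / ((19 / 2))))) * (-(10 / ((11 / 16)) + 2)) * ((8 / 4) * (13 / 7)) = 2217799168 / 19716583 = 112.48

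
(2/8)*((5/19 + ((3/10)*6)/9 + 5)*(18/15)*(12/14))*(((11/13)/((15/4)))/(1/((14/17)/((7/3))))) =411048/3674125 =0.11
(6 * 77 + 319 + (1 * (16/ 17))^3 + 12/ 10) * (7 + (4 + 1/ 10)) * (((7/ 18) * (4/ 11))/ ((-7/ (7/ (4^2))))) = -1660640919/ 21617200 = -76.82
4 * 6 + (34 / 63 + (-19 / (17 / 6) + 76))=100496 / 1071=93.83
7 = 7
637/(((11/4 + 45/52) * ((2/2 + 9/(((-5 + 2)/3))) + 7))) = -8281/47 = -176.19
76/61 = 1.25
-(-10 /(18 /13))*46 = 2990 /9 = 332.22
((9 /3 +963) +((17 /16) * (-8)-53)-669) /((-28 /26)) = -6123 /28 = -218.68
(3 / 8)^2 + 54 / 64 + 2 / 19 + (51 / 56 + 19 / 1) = 178755 / 8512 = 21.00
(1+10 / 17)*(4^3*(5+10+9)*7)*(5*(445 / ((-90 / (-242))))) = 1736824320 / 17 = 102166136.47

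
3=3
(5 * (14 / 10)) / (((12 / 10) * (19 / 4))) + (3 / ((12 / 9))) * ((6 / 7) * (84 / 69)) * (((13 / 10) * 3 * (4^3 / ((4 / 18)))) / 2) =8651074 / 6555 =1319.77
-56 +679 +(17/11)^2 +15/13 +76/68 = 16784254/26741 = 627.66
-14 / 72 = -7 / 36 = -0.19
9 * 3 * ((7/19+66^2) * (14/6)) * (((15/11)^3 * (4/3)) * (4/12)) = 309298.88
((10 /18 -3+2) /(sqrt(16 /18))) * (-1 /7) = sqrt(2) /21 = 0.07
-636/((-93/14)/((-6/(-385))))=2544/1705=1.49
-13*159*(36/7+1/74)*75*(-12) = 2484430650/259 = 9592396.33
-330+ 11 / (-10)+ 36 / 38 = -62729 / 190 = -330.15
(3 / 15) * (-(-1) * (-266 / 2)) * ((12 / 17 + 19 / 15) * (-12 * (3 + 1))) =1070384 / 425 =2518.55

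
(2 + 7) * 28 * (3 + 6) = 2268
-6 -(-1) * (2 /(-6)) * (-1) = -17 /3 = -5.67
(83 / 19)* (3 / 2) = 249 / 38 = 6.55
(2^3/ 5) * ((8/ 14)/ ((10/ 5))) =16/ 35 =0.46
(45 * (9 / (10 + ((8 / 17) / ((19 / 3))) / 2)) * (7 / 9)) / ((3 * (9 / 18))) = 33915 / 1621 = 20.92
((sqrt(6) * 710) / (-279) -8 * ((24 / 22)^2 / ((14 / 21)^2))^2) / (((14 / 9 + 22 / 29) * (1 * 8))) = -6849684 / 2210791 -10295 * sqrt(6) / 74896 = -3.43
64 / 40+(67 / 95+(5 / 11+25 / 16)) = 72269 / 16720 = 4.32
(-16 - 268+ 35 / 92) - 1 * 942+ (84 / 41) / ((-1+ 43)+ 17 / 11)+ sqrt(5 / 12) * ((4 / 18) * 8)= -2214349715 / 1806788+ 8 * sqrt(15) / 27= -1224.42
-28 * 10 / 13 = -280 / 13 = -21.54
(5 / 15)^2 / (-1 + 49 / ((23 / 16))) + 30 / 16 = 102919 / 54792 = 1.88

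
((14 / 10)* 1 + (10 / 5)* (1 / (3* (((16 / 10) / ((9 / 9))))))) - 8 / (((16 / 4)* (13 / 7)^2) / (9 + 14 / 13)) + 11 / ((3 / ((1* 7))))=2852573 / 131820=21.64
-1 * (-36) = 36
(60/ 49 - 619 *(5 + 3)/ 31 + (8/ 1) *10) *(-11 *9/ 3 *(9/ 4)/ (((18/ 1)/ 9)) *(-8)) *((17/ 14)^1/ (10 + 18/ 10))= -1505460330/ 627347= -2399.73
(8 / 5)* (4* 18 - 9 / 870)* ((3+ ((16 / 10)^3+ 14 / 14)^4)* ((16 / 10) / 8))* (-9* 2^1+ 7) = -151916913141750768 / 885009765625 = -171655.63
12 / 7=1.71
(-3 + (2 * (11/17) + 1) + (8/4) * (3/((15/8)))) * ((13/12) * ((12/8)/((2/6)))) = 2067/170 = 12.16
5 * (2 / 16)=5 / 8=0.62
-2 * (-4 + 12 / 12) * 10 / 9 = 20 / 3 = 6.67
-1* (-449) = 449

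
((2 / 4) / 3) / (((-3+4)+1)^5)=1 / 192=0.01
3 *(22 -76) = -162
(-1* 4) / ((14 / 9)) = -18 / 7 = -2.57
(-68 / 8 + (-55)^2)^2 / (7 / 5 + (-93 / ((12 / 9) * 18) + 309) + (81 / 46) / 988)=344619771015 / 11609191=29685.08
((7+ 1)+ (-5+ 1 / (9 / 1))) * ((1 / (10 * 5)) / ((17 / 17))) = 14 / 225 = 0.06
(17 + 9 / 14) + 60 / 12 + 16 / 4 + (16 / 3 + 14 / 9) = 4225 / 126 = 33.53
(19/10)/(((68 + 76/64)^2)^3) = 159383552/9201438539245969245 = 0.00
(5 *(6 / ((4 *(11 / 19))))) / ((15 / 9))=171 / 22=7.77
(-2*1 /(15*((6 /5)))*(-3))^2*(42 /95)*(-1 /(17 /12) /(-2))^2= 168 /27455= 0.01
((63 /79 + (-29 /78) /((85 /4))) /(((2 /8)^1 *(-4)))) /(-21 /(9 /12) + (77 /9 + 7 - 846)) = 612789 /674441170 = 0.00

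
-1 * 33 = -33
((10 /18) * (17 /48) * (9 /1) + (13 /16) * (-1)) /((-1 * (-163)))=23 /3912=0.01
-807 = -807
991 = 991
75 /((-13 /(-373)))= 27975 /13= 2151.92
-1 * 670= -670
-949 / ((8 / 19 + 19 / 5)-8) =90155 / 359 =251.13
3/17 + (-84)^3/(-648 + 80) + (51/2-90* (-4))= 3450015/2414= 1429.17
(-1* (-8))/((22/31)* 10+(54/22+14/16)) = 0.77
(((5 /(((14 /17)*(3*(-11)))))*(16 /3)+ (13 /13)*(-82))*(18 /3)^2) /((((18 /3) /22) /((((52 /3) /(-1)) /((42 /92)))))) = 550217408 /1323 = 415886.17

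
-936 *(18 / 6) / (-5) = 2808 / 5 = 561.60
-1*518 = -518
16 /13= 1.23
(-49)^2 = 2401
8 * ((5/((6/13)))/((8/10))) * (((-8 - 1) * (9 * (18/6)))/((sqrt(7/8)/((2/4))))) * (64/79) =-1684800 * sqrt(14)/553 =-11399.54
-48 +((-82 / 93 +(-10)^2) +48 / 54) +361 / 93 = 503 / 9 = 55.89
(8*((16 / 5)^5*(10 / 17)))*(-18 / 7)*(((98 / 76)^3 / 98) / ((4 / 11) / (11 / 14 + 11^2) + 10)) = -12141814874112 / 1367213901125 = -8.88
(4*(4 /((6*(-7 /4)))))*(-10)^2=-3200 /21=-152.38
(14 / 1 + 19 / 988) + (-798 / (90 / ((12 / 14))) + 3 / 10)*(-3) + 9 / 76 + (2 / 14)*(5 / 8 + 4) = 2538059 / 69160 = 36.70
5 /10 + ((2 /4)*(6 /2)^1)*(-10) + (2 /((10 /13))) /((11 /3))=-1517 /110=-13.79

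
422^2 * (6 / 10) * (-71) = -37931892 / 5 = -7586378.40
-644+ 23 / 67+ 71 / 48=-2065243 / 3216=-642.18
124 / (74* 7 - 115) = 4 / 13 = 0.31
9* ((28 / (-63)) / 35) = -4 / 35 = -0.11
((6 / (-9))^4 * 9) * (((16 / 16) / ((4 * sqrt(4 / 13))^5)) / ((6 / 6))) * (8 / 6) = 169 * sqrt(13) / 13824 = 0.04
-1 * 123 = -123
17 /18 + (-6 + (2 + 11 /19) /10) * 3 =-13921 /855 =-16.28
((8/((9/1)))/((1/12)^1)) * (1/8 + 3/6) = 20/3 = 6.67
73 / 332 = 0.22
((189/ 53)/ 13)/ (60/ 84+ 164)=0.00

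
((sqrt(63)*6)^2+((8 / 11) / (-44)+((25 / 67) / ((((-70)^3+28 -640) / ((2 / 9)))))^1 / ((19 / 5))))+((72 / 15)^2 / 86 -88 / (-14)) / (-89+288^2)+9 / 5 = 337057721163756785030287 / 148497737217131090250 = 2269.78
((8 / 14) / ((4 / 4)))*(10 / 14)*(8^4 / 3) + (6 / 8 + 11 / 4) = 164869 / 294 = 560.78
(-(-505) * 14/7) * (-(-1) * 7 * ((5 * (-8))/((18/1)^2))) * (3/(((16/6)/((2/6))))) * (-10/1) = 88375/27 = 3273.15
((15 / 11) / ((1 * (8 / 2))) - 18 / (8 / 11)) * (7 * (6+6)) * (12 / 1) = -270648 / 11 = -24604.36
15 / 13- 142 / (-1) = 1861 / 13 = 143.15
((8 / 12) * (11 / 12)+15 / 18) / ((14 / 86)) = 559 / 63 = 8.87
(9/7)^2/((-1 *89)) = -81/4361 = -0.02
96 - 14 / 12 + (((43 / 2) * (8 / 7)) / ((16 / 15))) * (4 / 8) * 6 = 13771 / 84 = 163.94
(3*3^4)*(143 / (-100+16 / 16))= -351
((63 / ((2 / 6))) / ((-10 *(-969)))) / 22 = 63 / 71060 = 0.00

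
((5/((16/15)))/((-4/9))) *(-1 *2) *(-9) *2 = -6075/16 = -379.69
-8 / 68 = -2 / 17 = -0.12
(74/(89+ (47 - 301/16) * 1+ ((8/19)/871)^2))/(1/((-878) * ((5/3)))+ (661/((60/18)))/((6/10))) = 355876854435440/186260120506908977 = 0.00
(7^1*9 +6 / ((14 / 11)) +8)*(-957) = -507210 / 7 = -72458.57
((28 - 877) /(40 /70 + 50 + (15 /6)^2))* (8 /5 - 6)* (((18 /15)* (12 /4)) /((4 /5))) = 2353428 /7955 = 295.84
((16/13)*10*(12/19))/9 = 640/741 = 0.86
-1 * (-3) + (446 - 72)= 377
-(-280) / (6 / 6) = 280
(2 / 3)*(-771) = -514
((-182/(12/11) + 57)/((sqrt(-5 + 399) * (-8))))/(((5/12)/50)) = 3295 * sqrt(394)/788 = 83.00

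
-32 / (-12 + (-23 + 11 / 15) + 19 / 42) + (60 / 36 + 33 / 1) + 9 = 105599 / 2367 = 44.61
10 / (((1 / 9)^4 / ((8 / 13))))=524880 / 13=40375.38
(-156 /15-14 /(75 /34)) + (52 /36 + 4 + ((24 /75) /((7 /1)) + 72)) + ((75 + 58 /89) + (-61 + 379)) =63694844 /140175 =454.40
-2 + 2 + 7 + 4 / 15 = 109 / 15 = 7.27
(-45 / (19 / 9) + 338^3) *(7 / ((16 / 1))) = 5135721941 / 304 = 16893822.17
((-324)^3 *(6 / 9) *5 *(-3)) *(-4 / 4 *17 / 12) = -481839840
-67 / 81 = -0.83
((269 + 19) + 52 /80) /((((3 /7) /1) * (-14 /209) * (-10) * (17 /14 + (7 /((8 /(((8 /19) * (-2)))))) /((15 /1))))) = 160472081 /185960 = 862.94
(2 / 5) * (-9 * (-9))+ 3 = 177 / 5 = 35.40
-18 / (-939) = 6 / 313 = 0.02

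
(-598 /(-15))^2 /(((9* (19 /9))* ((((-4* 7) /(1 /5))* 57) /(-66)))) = 1966822 /2842875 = 0.69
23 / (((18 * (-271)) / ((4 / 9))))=-46 / 21951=-0.00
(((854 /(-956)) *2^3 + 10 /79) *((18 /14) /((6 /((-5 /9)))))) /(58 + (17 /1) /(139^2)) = 1280421991 /88866579627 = 0.01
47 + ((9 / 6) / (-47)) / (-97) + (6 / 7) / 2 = 3027197 / 63826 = 47.43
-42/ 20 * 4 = -8.40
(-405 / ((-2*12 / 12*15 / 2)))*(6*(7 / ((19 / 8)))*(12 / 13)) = 108864 / 247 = 440.74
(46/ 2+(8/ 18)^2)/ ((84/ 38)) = 35701/ 3402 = 10.49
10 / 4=5 / 2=2.50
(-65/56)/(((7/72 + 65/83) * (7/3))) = -145665/257789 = -0.57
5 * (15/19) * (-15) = -1125/19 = -59.21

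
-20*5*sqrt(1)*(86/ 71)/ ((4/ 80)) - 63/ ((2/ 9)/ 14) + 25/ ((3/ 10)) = -1343647/ 213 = -6308.20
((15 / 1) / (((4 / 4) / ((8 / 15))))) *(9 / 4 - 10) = -62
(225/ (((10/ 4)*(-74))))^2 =2025/ 1369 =1.48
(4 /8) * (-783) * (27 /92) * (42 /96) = -147987 /2944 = -50.27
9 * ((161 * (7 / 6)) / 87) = 19.43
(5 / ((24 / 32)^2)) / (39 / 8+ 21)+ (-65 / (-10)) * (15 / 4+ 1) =465281 / 14904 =31.22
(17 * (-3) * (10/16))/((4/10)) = -1275/16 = -79.69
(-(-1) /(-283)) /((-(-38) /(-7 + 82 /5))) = -47 /53770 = -0.00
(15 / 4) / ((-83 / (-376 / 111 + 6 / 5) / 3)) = 1821 / 6142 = 0.30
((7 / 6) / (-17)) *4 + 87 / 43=3835 / 2193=1.75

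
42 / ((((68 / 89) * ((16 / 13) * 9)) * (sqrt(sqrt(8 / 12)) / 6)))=8099 * 2^(3 / 4) * 3^(1 / 4) / 544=32.95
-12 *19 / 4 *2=-114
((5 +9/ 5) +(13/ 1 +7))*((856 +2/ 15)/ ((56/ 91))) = 5592691/ 150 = 37284.61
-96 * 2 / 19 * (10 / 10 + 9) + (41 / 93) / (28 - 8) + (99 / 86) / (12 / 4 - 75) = -614209597 / 6078480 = -101.05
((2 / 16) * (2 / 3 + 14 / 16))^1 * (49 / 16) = 1813 / 3072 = 0.59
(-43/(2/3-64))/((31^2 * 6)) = 43/365180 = 0.00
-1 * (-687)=687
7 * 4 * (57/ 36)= 133/ 3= 44.33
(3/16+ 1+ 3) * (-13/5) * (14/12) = -6097/480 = -12.70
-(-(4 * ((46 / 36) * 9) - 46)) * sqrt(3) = 0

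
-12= -12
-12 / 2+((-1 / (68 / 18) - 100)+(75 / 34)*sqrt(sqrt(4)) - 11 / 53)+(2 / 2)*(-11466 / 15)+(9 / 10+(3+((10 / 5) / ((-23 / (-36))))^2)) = -408553334 / 476629+75*sqrt(2) / 34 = -854.05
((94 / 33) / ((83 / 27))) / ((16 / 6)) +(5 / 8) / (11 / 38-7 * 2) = 287207 / 951346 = 0.30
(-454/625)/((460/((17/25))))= -3859/3593750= -0.00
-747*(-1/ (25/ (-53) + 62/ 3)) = 118773/ 3211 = 36.99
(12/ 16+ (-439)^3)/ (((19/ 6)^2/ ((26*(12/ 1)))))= -950277948984/ 361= -2632348889.15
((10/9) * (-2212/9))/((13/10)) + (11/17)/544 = -2045646017/9738144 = -210.07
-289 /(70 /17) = -4913 /70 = -70.19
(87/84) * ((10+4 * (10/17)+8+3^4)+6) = 52925/476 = 111.19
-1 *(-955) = 955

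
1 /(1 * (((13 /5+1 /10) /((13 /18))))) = 65 /243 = 0.27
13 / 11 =1.18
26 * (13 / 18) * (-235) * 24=-105906.67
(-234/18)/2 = -13/2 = -6.50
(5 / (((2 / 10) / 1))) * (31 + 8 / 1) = 975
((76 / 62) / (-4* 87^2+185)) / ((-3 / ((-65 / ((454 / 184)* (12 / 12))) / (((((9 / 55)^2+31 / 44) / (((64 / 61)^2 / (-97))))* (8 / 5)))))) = 7038986240000 / 2028948510151845813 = 0.00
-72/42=-12/7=-1.71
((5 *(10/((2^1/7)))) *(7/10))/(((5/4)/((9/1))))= 882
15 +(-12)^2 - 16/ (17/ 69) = 1599/ 17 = 94.06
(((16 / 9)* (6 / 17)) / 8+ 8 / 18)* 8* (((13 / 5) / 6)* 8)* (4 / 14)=13312 / 3213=4.14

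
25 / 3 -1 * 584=-1727 / 3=-575.67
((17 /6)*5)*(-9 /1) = -255 /2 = -127.50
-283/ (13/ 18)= -5094/ 13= -391.85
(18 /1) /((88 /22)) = 9 /2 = 4.50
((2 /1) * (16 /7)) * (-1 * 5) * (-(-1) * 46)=-7360 /7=-1051.43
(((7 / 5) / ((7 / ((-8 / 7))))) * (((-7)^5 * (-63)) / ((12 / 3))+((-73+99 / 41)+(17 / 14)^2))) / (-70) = 2126656194 / 2461025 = 864.13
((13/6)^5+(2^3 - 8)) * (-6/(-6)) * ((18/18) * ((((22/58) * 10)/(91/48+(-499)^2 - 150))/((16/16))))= 20421115/28058661711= 0.00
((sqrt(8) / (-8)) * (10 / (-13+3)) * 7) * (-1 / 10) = -7 * sqrt(2) / 40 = -0.25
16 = 16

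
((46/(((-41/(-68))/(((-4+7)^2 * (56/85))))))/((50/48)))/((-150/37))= -13724928/128125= -107.12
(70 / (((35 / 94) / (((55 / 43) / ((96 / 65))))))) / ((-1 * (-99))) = 15275 / 9288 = 1.64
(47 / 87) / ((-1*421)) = -47 / 36627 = -0.00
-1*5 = -5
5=5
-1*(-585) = 585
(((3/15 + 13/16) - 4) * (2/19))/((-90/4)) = 239/17100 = 0.01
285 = 285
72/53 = 1.36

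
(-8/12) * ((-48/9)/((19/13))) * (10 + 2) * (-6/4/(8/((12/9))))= -416/57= -7.30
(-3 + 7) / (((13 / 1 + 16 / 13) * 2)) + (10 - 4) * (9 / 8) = 5099 / 740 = 6.89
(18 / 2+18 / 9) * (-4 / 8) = -11 / 2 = -5.50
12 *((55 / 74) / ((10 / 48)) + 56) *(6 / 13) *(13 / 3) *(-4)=-211584 / 37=-5718.49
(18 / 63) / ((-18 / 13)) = -13 / 63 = -0.21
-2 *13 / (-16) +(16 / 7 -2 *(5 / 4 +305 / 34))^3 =-40327830547 / 6740636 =-5982.79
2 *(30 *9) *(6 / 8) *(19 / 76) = 405 / 4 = 101.25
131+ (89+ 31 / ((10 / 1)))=2231 / 10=223.10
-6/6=-1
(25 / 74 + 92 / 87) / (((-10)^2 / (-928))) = -35932 / 2775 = -12.95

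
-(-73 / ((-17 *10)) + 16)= -2793 / 170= -16.43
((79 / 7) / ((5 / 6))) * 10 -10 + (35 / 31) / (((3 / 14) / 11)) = 119384 / 651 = 183.39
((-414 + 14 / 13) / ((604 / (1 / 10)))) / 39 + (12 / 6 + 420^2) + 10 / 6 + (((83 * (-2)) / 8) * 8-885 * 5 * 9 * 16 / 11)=498161878204 / 4210635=118310.39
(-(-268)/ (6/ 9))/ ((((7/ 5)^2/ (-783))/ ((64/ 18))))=-571004.08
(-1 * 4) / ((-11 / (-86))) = -344 / 11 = -31.27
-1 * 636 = -636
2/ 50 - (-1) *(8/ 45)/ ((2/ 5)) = 109/ 225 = 0.48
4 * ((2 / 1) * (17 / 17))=8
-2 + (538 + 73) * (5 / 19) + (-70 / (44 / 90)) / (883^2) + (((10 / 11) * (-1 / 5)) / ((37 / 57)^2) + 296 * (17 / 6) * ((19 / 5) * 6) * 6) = 128149128005011232 / 1115426981845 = 114887.96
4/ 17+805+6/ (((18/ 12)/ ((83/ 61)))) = 840673/ 1037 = 810.68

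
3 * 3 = 9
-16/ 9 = -1.78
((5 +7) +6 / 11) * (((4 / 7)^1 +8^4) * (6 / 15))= 20557.34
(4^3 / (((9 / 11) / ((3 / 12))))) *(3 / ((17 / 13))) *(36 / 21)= 9152 / 119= 76.91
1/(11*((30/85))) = 17/66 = 0.26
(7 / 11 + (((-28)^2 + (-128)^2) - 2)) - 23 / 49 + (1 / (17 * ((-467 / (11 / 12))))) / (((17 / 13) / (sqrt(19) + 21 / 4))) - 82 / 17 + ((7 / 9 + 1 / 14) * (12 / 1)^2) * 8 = 21113093176589 / 1163920912 - 143 * sqrt(19) / 1619556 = 18139.63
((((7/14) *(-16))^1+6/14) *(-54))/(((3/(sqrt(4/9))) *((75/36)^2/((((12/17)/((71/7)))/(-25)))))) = -1099008/18859375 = -0.06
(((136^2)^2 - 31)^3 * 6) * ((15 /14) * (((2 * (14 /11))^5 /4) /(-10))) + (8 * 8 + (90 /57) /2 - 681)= -2104093440606342058554753587713108 /3059969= -687619201569147288274735300.00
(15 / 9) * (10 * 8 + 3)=138.33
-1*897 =-897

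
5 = 5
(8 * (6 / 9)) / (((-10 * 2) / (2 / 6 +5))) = -64 / 45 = -1.42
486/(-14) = -243/7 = -34.71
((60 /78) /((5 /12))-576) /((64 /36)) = -8397 /26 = -322.96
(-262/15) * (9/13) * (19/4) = -7467/130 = -57.44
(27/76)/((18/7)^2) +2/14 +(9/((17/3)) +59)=6596855/108528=60.78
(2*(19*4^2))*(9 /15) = 1824 /5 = 364.80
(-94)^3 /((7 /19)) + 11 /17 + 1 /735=-28169248258 /12495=-2254441.64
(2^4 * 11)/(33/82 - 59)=-14432/4805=-3.00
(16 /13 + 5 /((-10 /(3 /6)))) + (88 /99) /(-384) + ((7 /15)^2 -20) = -2640049 /140400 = -18.80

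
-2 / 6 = -0.33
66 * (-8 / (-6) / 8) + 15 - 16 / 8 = 24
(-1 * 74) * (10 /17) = -740 /17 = -43.53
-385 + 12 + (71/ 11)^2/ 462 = -20846405/ 55902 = -372.91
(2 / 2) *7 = 7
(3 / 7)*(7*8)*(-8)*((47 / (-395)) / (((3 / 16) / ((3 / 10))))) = 72192 / 1975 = 36.55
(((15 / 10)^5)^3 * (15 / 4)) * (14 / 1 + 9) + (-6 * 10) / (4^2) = 4949881395 / 131072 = 37764.60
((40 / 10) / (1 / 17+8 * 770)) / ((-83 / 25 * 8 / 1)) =-425 / 17383686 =-0.00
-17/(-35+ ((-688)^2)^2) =-17/224054542301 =-0.00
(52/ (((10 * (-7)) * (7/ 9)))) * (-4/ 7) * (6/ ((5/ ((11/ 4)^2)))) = 4.95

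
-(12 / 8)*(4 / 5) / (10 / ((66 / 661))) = -198 / 16525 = -0.01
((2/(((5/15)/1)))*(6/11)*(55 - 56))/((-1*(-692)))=-9/1903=-0.00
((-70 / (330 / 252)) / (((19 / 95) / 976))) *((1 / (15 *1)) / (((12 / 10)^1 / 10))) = -4782400 / 33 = -144921.21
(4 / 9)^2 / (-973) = -16 / 78813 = -0.00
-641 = -641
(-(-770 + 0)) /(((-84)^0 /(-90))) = -69300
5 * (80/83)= 4.82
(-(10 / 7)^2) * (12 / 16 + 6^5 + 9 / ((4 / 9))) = -779700 / 49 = -15912.24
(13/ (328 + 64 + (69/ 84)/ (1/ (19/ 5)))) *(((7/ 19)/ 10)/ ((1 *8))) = 637/ 4204092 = 0.00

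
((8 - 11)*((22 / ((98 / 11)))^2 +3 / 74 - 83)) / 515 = 8193783 / 18300422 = 0.45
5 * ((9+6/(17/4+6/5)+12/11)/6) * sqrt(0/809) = 0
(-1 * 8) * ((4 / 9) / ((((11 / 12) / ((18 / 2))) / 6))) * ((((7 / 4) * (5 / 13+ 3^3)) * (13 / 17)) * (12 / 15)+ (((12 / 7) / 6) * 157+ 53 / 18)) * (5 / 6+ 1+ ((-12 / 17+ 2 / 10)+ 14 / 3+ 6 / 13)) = -104278.05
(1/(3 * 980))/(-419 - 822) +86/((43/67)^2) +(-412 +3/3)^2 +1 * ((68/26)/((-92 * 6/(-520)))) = 203432617318277/1202802020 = 169132.25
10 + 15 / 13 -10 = 15 / 13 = 1.15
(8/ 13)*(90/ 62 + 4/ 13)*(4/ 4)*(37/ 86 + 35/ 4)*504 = 1128467088/ 225277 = 5009.24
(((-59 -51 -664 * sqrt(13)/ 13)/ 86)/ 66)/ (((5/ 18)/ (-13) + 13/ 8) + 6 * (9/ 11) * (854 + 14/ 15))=-0.00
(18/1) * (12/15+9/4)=549/10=54.90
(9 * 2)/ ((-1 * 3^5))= -0.07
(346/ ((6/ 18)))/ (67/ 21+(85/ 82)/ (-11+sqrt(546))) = 49513764636/ 153420923-37536156 * sqrt(546)/ 153420923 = 317.01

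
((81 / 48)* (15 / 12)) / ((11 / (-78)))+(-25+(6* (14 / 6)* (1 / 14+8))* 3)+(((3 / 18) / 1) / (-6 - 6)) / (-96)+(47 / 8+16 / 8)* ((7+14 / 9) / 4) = 24017483 / 76032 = 315.89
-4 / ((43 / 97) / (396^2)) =-60844608 / 43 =-1414990.88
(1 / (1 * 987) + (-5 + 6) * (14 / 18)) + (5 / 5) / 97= 226643 / 287217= 0.79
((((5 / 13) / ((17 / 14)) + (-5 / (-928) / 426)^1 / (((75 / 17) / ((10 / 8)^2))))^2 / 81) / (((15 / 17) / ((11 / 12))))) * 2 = 3881759904867566095 / 1508310572930143617024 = 0.00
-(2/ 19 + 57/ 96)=-425/ 608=-0.70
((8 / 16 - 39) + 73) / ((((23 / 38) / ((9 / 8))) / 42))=10773 / 4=2693.25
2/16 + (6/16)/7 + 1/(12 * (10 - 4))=97/504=0.19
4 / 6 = 2 / 3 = 0.67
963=963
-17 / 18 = -0.94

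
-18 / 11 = -1.64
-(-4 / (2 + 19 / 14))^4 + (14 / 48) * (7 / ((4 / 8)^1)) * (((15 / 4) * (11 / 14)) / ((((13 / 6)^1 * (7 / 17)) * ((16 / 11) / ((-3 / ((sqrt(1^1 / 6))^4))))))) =-1003.32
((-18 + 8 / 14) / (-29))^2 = 14884 / 41209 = 0.36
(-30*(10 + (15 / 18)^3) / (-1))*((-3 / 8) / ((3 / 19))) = -217075 / 288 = -753.73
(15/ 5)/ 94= 0.03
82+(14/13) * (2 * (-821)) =-21922/13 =-1686.31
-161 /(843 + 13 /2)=-322 /1699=-0.19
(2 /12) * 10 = 5 /3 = 1.67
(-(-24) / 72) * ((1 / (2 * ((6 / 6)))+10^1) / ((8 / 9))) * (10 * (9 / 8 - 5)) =-9765 / 64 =-152.58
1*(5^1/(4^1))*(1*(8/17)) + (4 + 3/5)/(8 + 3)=941/935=1.01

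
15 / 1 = 15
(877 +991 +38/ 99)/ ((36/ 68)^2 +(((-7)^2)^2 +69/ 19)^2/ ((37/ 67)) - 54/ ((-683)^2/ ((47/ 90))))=832701757582917725/ 4666524626150464755744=0.00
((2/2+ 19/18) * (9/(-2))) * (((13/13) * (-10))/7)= 185/14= 13.21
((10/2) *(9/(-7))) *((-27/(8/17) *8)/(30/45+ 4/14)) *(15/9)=20655/4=5163.75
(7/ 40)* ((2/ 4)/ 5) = 7/ 400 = 0.02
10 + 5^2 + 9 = 44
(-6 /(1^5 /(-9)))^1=54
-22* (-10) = 220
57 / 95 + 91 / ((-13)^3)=472 / 845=0.56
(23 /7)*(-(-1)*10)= 230 /7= 32.86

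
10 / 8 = 5 / 4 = 1.25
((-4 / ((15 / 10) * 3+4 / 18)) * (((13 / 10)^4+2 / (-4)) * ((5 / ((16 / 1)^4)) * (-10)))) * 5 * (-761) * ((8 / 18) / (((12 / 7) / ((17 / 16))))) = -125509447 / 78643200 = -1.60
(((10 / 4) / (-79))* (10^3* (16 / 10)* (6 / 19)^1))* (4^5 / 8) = -2046.64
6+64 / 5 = 18.80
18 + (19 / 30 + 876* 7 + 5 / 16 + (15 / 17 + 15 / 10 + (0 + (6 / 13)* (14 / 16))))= 326393947 / 53040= 6153.73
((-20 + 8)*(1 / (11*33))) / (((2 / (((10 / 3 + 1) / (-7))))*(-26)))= -1 / 2541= -0.00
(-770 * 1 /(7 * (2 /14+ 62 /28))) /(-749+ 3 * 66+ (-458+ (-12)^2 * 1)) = 28 /519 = 0.05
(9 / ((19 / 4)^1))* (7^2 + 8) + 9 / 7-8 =709 / 7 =101.29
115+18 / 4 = 239 / 2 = 119.50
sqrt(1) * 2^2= 4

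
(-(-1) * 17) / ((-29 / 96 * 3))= -544 / 29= -18.76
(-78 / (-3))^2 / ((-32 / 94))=-7943 / 4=-1985.75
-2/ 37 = -0.05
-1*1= -1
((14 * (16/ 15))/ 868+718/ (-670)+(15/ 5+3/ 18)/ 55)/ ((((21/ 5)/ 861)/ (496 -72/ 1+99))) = -4883707579/ 45694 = -106878.53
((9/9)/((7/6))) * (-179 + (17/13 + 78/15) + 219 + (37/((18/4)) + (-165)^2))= 4559612/195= 23382.63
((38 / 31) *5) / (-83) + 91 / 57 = 223313 / 146661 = 1.52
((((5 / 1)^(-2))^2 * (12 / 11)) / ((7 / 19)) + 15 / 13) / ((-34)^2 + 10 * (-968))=-724839 / 5332827500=-0.00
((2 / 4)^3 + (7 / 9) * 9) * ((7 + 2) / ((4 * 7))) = 513 / 224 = 2.29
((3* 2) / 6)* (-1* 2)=-2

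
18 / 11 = 1.64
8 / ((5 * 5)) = 0.32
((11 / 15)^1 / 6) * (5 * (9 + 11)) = 110 / 9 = 12.22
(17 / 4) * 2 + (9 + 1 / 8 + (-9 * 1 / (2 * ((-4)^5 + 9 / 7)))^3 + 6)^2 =511056579793613868108828185 / 2153942756111797693136656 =237.27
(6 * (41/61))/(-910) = -123/27755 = -0.00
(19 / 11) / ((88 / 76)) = 361 / 242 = 1.49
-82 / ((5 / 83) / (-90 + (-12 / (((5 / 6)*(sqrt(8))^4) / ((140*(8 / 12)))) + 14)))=660182 / 5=132036.40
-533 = -533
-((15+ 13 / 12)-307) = 3491 / 12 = 290.92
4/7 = 0.57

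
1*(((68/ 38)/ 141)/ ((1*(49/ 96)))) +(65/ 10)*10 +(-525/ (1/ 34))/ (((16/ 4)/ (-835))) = 326099263461/ 87514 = 3726252.52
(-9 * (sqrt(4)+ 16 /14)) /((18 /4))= -44 /7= -6.29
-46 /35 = -1.31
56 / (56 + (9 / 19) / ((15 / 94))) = 2660 / 2801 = 0.95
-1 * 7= -7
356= 356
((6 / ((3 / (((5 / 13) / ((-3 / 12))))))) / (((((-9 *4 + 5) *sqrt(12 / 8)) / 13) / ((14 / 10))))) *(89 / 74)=2492 *sqrt(6) / 3441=1.77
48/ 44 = 12/ 11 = 1.09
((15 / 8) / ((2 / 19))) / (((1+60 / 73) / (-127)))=-139065 / 112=-1241.65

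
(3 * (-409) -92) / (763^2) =-0.00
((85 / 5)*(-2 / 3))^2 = 1156 / 9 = 128.44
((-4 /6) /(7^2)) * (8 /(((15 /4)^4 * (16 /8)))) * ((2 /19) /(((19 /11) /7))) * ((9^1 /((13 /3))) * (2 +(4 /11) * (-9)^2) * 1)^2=-1471070208 /2936058125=-0.50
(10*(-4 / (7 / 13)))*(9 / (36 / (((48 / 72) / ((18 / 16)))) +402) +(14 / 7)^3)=-2572960 / 4319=-595.73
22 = 22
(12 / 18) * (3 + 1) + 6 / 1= 26 / 3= 8.67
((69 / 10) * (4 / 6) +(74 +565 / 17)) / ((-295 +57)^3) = -97 / 11692940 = -0.00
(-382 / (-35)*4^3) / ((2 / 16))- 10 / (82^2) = 657553233 / 117670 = 5588.11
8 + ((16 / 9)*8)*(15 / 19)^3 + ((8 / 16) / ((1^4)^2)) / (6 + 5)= 2270043 / 150898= 15.04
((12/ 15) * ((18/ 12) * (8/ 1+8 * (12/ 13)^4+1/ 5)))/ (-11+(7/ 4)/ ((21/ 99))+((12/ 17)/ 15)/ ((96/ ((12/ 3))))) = -2448539784/ 400282415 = -6.12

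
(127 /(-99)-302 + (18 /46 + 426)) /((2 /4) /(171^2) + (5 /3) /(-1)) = -1821506364 /24659657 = -73.87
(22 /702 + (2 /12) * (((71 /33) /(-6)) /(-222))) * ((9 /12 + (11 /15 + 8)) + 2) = 5743663 /15824160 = 0.36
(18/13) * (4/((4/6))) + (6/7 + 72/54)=2866/273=10.50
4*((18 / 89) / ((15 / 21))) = 504 / 445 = 1.13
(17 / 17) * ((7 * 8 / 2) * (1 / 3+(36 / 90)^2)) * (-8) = -8288 / 75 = -110.51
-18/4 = -9/2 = -4.50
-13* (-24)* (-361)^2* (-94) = -3822054288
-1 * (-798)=798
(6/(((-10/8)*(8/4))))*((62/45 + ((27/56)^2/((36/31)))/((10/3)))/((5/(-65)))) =21102289/470400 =44.86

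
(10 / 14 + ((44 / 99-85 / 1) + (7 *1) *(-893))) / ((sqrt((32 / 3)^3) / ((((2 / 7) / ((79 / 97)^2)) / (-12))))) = 3755084855 *sqrt(6) / 1409167872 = 6.53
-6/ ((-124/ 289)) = 867/ 62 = 13.98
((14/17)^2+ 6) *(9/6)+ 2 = 3473/289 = 12.02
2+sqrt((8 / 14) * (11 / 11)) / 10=sqrt(7) / 35+2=2.08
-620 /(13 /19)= -11780 /13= -906.15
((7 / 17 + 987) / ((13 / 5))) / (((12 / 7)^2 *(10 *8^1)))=411257 / 254592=1.62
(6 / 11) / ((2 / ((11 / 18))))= 1 / 6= 0.17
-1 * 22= -22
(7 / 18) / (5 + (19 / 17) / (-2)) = 119 / 1359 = 0.09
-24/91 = -0.26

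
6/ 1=6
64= 64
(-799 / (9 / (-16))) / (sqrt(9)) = 12784 / 27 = 473.48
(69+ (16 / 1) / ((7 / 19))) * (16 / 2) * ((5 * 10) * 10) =449714.29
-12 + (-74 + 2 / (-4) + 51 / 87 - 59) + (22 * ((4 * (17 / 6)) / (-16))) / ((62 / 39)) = -1112719 / 7192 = -154.72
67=67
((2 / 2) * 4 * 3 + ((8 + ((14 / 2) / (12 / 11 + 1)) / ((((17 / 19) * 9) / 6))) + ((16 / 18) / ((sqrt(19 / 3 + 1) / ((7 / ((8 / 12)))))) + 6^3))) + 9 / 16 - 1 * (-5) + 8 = 14 * sqrt(66) / 33 + 4730605 / 18768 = 255.50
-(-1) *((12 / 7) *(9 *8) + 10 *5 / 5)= 934 / 7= 133.43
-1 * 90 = -90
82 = 82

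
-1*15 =-15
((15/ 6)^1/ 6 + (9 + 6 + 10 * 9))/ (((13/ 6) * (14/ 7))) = 1265/ 52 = 24.33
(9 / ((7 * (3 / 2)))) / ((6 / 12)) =12 / 7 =1.71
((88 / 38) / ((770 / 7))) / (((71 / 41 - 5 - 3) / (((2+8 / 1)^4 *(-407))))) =66748000 / 4883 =13669.47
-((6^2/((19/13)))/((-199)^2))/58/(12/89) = -0.00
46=46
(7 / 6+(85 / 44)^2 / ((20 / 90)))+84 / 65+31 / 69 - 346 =-5666466763 / 17365920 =-326.30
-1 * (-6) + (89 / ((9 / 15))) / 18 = 769 / 54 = 14.24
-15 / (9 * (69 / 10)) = -50 / 207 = -0.24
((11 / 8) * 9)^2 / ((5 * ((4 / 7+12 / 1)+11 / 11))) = 68607 / 30400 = 2.26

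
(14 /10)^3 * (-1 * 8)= -21.95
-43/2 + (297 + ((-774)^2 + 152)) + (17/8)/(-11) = 52756291/88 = 599503.31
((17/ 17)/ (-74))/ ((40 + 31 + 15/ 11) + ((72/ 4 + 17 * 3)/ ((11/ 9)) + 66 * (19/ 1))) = -0.00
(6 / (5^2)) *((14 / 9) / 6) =14 / 225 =0.06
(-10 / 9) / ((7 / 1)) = -10 / 63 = -0.16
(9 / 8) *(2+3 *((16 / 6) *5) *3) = 137.25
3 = 3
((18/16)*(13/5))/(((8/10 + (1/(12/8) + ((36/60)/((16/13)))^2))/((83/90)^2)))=716456/490845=1.46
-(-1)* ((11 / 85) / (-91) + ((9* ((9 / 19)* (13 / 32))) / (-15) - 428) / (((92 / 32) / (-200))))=100668777043 / 3380195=29781.94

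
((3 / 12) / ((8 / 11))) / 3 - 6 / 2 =-277 / 96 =-2.89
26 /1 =26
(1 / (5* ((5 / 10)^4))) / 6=8 / 15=0.53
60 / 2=30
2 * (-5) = -10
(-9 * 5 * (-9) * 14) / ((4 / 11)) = 31185 / 2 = 15592.50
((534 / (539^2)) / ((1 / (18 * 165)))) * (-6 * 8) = -6920640 / 26411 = -262.04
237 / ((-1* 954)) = -79 / 318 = -0.25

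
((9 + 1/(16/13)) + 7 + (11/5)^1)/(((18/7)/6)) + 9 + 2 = 4429/80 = 55.36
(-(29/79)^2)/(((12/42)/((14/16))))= -0.41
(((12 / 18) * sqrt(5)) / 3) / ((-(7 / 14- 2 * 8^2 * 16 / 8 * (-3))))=-4 * sqrt(5) / 13833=-0.00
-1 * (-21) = 21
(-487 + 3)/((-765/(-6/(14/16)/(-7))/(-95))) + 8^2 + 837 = 2104463/2499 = 842.12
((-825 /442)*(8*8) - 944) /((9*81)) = -235024 /161109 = -1.46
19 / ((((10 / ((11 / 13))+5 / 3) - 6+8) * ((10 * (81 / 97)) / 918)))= 344641 / 2555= 134.89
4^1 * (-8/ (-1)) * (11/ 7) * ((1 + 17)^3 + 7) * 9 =18497952/ 7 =2642564.57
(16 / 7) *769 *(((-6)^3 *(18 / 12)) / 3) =-1328832 / 7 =-189833.14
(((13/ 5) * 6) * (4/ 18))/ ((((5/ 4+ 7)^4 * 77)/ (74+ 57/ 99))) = 32760832/ 45201378915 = 0.00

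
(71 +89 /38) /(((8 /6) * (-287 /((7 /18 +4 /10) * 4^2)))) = -65959 /27265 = -2.42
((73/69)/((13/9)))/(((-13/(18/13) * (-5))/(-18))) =-70956/252655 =-0.28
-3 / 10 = -0.30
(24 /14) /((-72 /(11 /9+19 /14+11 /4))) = -0.13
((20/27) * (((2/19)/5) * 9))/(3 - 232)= -0.00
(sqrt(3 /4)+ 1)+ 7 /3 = sqrt(3) /2+ 10 /3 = 4.20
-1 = -1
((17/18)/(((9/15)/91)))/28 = 1105/216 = 5.12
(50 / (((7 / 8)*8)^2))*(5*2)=500 / 49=10.20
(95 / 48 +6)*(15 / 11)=1915 / 176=10.88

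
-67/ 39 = -1.72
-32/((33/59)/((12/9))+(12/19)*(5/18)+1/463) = -199304832/3718841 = -53.59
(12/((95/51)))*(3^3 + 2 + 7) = 22032/95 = 231.92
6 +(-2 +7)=11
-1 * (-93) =93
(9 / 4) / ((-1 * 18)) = -0.12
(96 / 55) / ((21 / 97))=3104 / 385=8.06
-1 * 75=-75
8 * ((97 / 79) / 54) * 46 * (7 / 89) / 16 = 15617 / 379674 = 0.04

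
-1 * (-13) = 13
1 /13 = 0.08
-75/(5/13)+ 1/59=-11504/59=-194.98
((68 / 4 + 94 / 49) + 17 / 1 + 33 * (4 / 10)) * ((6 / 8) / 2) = 18051 / 980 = 18.42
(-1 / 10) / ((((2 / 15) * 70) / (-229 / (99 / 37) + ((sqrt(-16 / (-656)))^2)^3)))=291983767 / 318415020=0.92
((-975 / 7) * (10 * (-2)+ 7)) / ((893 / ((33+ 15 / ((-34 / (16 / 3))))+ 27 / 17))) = 6945900 / 106267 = 65.36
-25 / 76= -0.33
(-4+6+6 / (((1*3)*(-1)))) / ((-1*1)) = 0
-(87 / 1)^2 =-7569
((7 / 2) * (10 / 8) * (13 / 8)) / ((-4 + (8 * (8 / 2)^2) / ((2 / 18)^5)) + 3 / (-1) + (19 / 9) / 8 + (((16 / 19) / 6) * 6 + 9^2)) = 77805 / 82718550728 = 0.00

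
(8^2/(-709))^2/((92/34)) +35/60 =81349433/138739956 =0.59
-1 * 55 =-55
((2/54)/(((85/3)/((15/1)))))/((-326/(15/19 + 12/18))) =-83/947682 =-0.00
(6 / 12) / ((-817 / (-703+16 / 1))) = 687 / 1634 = 0.42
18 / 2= 9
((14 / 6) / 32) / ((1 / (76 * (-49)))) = -6517 / 24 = -271.54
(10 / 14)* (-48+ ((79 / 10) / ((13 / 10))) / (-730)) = -455599 / 13286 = -34.29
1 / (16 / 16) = 1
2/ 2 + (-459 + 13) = -445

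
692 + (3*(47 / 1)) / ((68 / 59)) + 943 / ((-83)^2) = 381542499 / 468452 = 814.48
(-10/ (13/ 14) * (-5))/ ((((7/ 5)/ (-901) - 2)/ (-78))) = 18921000/ 9017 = 2098.37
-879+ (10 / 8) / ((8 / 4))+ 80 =-6387 / 8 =-798.38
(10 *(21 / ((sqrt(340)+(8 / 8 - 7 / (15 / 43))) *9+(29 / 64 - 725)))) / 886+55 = 23888174191485 / 434332602667 - 7168000 *sqrt(85) / 1302997808001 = 55.00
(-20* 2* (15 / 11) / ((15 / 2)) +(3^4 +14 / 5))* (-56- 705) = -3203049 / 55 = -58237.25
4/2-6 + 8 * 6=44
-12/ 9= -4/ 3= -1.33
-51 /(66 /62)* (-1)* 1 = 527 /11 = 47.91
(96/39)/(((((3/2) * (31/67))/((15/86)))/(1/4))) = 0.15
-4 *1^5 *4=-16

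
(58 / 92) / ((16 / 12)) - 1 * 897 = -164961 / 184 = -896.53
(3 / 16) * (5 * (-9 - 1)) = -75 / 8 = -9.38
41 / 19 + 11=13.16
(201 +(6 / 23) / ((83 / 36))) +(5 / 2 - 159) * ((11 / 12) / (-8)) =80286287 / 366528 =219.05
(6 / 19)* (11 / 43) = 66 / 817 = 0.08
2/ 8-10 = -39/ 4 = -9.75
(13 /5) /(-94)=-13 /470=-0.03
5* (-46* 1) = -230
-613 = -613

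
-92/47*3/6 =-46/47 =-0.98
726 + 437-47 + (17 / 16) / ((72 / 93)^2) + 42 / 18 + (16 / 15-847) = 12633877 / 46080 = 274.17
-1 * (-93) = 93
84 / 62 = 42 / 31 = 1.35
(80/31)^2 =6400/961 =6.66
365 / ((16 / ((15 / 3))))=1825 / 16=114.06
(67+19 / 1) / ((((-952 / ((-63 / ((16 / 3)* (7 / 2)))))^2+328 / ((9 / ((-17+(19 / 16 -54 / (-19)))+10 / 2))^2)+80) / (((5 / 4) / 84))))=75441780 / 4710272064071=0.00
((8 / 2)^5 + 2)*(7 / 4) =3591 / 2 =1795.50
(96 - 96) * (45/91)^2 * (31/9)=0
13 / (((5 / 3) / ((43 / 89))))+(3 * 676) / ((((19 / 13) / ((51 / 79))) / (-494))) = -15556472997 / 35155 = -442510.97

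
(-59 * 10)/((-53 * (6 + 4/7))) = 2065/1219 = 1.69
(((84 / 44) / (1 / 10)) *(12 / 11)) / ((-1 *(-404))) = 0.05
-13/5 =-2.60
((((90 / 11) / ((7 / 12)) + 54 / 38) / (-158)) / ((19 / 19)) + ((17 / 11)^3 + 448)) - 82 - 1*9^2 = 8071852993 / 27969634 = 288.59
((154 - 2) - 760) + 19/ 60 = -36461/ 60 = -607.68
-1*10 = -10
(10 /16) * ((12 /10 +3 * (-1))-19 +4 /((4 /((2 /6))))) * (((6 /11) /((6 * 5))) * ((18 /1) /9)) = -307 /660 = -0.47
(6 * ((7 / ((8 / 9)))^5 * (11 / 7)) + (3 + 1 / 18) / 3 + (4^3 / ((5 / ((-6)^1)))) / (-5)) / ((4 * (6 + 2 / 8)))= 11423.09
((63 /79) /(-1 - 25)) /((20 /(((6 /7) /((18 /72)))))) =-27 /5135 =-0.01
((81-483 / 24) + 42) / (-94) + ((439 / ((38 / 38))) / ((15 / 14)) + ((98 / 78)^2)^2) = 3576236877469 / 8698538160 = 411.13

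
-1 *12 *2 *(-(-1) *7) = -168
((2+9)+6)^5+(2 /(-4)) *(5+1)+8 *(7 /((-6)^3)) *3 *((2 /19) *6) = 80931650 /57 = 1419853.51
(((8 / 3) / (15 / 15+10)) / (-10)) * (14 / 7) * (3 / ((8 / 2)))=-2 / 55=-0.04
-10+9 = -1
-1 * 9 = -9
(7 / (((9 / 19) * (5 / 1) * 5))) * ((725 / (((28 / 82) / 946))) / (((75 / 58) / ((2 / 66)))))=56341954 / 2025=27823.19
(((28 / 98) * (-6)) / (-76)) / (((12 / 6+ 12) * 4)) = 3 / 7448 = 0.00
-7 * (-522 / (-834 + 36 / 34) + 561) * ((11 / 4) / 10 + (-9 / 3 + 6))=-1215427563 / 94400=-12875.29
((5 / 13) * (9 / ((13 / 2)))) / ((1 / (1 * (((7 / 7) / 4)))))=45 / 338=0.13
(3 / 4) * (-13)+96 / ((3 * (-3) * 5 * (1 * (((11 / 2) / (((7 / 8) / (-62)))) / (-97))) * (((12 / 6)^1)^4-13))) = -609319 / 61380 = -9.93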